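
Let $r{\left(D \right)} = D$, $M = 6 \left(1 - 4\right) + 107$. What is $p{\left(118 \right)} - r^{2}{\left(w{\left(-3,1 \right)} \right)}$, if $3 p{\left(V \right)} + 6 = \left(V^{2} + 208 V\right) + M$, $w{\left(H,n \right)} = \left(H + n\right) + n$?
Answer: $\frac{38548}{3} \approx 12849.0$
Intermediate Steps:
$w{\left(H,n \right)} = H + 2 n$
$M = 89$ ($M = 6 \left(-3\right) + 107 = -18 + 107 = 89$)
$p{\left(V \right)} = \frac{83}{3} + \frac{V^{2}}{3} + \frac{208 V}{3}$ ($p{\left(V \right)} = -2 + \frac{\left(V^{2} + 208 V\right) + 89}{3} = -2 + \frac{89 + V^{2} + 208 V}{3} = -2 + \left(\frac{89}{3} + \frac{V^{2}}{3} + \frac{208 V}{3}\right) = \frac{83}{3} + \frac{V^{2}}{3} + \frac{208 V}{3}$)
$p{\left(118 \right)} - r^{2}{\left(w{\left(-3,1 \right)} \right)} = \left(\frac{83}{3} + \frac{118^{2}}{3} + \frac{208}{3} \cdot 118\right) - \left(-3 + 2 \cdot 1\right)^{2} = \left(\frac{83}{3} + \frac{1}{3} \cdot 13924 + \frac{24544}{3}\right) - \left(-3 + 2\right)^{2} = \left(\frac{83}{3} + \frac{13924}{3} + \frac{24544}{3}\right) - \left(-1\right)^{2} = \frac{38551}{3} - 1 = \frac{38548}{3}$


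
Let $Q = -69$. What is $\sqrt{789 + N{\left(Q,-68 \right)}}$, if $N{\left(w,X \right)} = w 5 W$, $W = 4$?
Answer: $i \sqrt{591} \approx 24.31 i$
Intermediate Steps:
$N{\left(w,X \right)} = 20 w$ ($N{\left(w,X \right)} = w 5 \cdot 4 = 5 w 4 = 20 w$)
$\sqrt{789 + N{\left(Q,-68 \right)}} = \sqrt{789 + 20 \left(-69\right)} = \sqrt{789 - 1380} = \sqrt{-591} = i \sqrt{591}$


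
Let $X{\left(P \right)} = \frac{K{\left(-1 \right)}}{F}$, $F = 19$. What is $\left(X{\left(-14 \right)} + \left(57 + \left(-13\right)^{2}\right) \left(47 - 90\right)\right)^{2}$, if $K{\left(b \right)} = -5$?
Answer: $\frac{34094514609}{361} \approx 9.4445 \cdot 10^{7}$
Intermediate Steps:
$X{\left(P \right)} = - \frac{5}{19}$
$\left(X{\left(-14 \right)} + \left(57 + \left(-13\right)^{2}\right) \left(47 - 90\right)\right)^{2} = \left(- \frac{5}{19} + \left(57 + \left(-13\right)^{2}\right) \left(47 - 90\right)\right)^{2} = \left(- \frac{5}{19} + \left(57 + 169\right) \left(-43\right)\right)^{2} = \left(- \frac{5}{19} + 226 \left(-43\right)\right)^{2} = \left(- \frac{5}{19} - 9718\right)^{2} = \left(- \frac{184647}{19}\right)^{2} = \frac{34094514609}{361}$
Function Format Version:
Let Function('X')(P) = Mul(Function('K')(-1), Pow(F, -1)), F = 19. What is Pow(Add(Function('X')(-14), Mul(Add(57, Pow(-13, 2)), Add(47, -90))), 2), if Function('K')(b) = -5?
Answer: Rational(34094514609, 361) ≈ 9.4445e+7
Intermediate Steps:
Function('X')(P) = Rational(-5, 19) (Function('X')(P) = Mul(-5, Pow(19, -1)) = Mul(-5, Rational(1, 19)) = Rational(-5, 19))
Pow(Add(Function('X')(-14), Mul(Add(57, Pow(-13, 2)), Add(47, -90))), 2) = Pow(Add(Rational(-5, 19), Mul(Add(57, Pow(-13, 2)), Add(47, -90))), 2) = Pow(Add(Rational(-5, 19), Mul(Add(57, 169), -43)), 2) = Pow(Add(Rational(-5, 19), Mul(226, -43)), 2) = Pow(Add(Rational(-5, 19), -9718), 2) = Pow(Rational(-184647, 19), 2) = Rational(34094514609, 361)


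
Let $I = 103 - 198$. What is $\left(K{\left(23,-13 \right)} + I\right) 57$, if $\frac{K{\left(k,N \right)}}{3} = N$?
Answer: $-7638$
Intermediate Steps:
$I = -95$
$K{\left(k,N \right)} = 3 N$
$\left(K{\left(23,-13 \right)} + I\right) 57 = \left(3 \left(-13\right) - 95\right) 57 = \left(-39 - 95\right) 57 = \left(-134\right) 57 = -7638$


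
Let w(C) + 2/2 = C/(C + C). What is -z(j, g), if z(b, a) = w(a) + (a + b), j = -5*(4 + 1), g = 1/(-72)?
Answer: 1837/72 ≈ 25.514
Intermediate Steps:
g = -1/72 ≈ -0.013889
j = -25 (j = -5*5 = -25)
w(C) = -½ (w(C) = -1 + C/(C + C) = -1 + C/((2*C)) = -1 + C*(1/(2*C)) = -1 + ½ = -½)
z(b, a) = -½ + a + b (z(b, a) = -½ + (a + b) = -½ + a + b)
-z(j, g) = -(-½ - 1/72 - 25) = -1*(-1837/72) = 1837/72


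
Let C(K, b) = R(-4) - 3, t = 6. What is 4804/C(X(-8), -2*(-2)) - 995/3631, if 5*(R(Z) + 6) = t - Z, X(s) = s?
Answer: -17450289/25417 ≈ -686.56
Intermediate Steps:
R(Z) = -24/5 - Z/5 (R(Z) = -6 + (6 - Z)/5 = -6 + (6/5 - Z/5) = -24/5 - Z/5)
C(K, b) = -7 (C(K, b) = (-24/5 - ⅕*(-4)) - 3 = (-24/5 + ⅘) - 3 = -4 - 3 = -7)
4804/C(X(-8), -2*(-2)) - 995/3631 = 4804/(-7) - 995/3631 = 4804*(-⅐) - 995*1/3631 = -4804/7 - 995/3631 = -17450289/25417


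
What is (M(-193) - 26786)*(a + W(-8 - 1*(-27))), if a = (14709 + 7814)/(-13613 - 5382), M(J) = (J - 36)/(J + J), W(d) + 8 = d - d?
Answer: 62207202609/252830 ≈ 2.4604e+5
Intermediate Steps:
W(d) = -8 (W(d) = -8 + (d - d) = -8 + 0 = -8)
M(J) = (-36 + J)/(2*J) (M(J) = (-36 + J)/((2*J)) = (-36 + J)*(1/(2*J)) = (-36 + J)/(2*J))
a = -22523/18995 (a = 22523/(-18995) = 22523*(-1/18995) = -22523/18995 ≈ -1.1857)
(M(-193) - 26786)*(a + W(-8 - 1*(-27))) = ((1/2)*(-36 - 193)/(-193) - 26786)*(-22523/18995 - 8) = ((1/2)*(-1/193)*(-229) - 26786)*(-174483/18995) = (229/386 - 26786)*(-174483/18995) = -10339167/386*(-174483/18995) = 62207202609/252830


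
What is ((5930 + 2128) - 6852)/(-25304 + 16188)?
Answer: -603/4558 ≈ -0.13229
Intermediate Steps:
((5930 + 2128) - 6852)/(-25304 + 16188) = (8058 - 6852)/(-9116) = 1206*(-1/9116) = -603/4558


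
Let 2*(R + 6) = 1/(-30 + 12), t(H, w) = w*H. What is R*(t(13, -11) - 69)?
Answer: 11501/9 ≈ 1277.9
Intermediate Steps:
t(H, w) = H*w
R = -217/36 (R = -6 + 1/(2*(-30 + 12)) = -6 + (½)/(-18) = -6 + (½)*(-1/18) = -6 - 1/36 = -217/36 ≈ -6.0278)
R*(t(13, -11) - 69) = -217*(13*(-11) - 69)/36 = -217*(-143 - 69)/36 = -217/36*(-212) = 11501/9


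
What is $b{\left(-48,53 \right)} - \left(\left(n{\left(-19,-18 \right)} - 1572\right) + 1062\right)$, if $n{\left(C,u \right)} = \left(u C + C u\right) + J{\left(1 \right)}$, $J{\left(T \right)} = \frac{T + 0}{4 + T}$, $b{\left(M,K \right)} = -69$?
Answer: $- \frac{1216}{5} \approx -243.2$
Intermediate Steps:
$J{\left(T \right)} = \frac{T}{4 + T}$
$n{\left(C,u \right)} = \frac{1}{5} + 2 C u$ ($n{\left(C,u \right)} = \left(u C + C u\right) + 1 \frac{1}{4 + 1} = \left(C u + C u\right) + 1 \cdot \frac{1}{5} = 2 C u + 1 \cdot \frac{1}{5} = 2 C u + \frac{1}{5} = \frac{1}{5} + 2 C u$)
$b{\left(-48,53 \right)} - \left(\left(n{\left(-19,-18 \right)} - 1572\right) + 1062\right) = -69 - \left(\left(\left(\frac{1}{5} + 2 \left(-19\right) \left(-18\right)\right) - 1572\right) + 1062\right) = -69 - \left(\left(\left(\frac{1}{5} + 684\right) - 1572\right) + 1062\right) = -69 - \left(\left(\frac{3421}{5} - 1572\right) + 1062\right) = -69 - \left(- \frac{4439}{5} + 1062\right) = -69 - \frac{871}{5} = - \frac{1216}{5}$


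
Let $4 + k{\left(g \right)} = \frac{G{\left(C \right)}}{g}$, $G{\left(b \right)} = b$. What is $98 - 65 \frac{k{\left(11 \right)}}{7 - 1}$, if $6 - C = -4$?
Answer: $\frac{4339}{33} \approx 131.48$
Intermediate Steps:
$C = 10$ ($C = 6 - -4 = 6 + 4 = 10$)
$k{\left(g \right)} = -4 + \frac{10}{g}$
$98 - 65 \frac{k{\left(11 \right)}}{7 - 1} = 98 - 65 \frac{-4 + \frac{10}{11}}{7 - 1} = 98 - 65 \frac{-4 + 10 \cdot \frac{1}{11}}{7 - 1} = 98 - 65 \frac{-4 + \frac{10}{11}}{6} = 98 - 65 \left(\left(- \frac{34}{11}\right) \frac{1}{6}\right) = 98 - - \frac{1105}{33} = 98 + \frac{1105}{33} = \frac{4339}{33}$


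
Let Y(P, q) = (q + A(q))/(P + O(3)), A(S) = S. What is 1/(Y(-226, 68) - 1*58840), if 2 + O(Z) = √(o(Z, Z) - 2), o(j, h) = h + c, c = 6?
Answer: -382294711/22494448861392 + 17*√7/22494448861392 ≈ -1.6995e-5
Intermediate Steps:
o(j, h) = 6 + h (o(j, h) = h + 6 = 6 + h)
O(Z) = -2 + √(4 + Z) (O(Z) = -2 + √((6 + Z) - 2) = -2 + √(4 + Z))
Y(P, q) = 2*q/(-2 + P + √7) (Y(P, q) = (q + q)/(P + (-2 + √(4 + 3))) = (2*q)/(P + (-2 + √7)) = (2*q)/(-2 + P + √7) = 2*q/(-2 + P + √7))
1/(Y(-226, 68) - 1*58840) = 1/(2*68/(-2 - 226 + √7) - 1*58840) = 1/(2*68/(-228 + √7) - 58840) = 1/(136/(-228 + √7) - 58840) = 1/(-58840 + 136/(-228 + √7))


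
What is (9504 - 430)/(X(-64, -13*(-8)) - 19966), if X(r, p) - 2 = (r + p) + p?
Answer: -4537/9910 ≈ -0.45782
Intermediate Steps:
X(r, p) = 2 + r + 2*p (X(r, p) = 2 + ((r + p) + p) = 2 + ((p + r) + p) = 2 + (r + 2*p) = 2 + r + 2*p)
(9504 - 430)/(X(-64, -13*(-8)) - 19966) = (9504 - 430)/((2 - 64 + 2*(-13*(-8))) - 19966) = 9074/((2 - 64 + 2*104) - 19966) = 9074/((2 - 64 + 208) - 19966) = 9074/(146 - 19966) = 9074/(-19820) = 9074*(-1/19820) = -4537/9910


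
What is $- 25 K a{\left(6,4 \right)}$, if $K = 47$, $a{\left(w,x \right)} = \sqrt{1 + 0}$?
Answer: $-1175$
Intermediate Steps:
$a{\left(w,x \right)} = 1$ ($a{\left(w,x \right)} = \sqrt{1} = 1$)
$- 25 K a{\left(6,4 \right)} = \left(-25\right) 47 \cdot 1 = \left(-1175\right) 1 = -1175$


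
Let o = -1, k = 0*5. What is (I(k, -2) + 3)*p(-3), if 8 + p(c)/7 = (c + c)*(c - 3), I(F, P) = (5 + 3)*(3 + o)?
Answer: 3724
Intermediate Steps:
k = 0
I(F, P) = 16 (I(F, P) = (5 + 3)*(3 - 1) = 8*2 = 16)
p(c) = -56 + 14*c*(-3 + c) (p(c) = -56 + 7*((c + c)*(c - 3)) = -56 + 7*((2*c)*(-3 + c)) = -56 + 7*(2*c*(-3 + c)) = -56 + 14*c*(-3 + c))
(I(k, -2) + 3)*p(-3) = (16 + 3)*(-56 - 42*(-3) + 14*(-3)²) = 19*(-56 + 126 + 14*9) = 19*(-56 + 126 + 126) = 19*196 = 3724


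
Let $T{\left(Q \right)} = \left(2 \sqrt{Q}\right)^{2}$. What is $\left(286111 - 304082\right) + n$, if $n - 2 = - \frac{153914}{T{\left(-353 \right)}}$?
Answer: $- \frac{12609157}{706} \approx -17860.0$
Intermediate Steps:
$T{\left(Q \right)} = 4 Q$
$n = \frac{78369}{706}$ ($n = 2 - \frac{153914}{4 \left(-353\right)} = 2 - \frac{153914}{-1412} = 2 - - \frac{76957}{706} = 2 + \frac{76957}{706} = \frac{78369}{706} \approx 111.0$)
$\left(286111 - 304082\right) + n = \left(286111 - 304082\right) + \frac{78369}{706} = -17971 + \frac{78369}{706} = - \frac{12609157}{706}$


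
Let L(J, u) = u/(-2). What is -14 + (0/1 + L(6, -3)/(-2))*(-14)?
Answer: -7/2 ≈ -3.5000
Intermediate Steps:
L(J, u) = -u/2 (L(J, u) = u*(-½) = -u/2)
-14 + (0/1 + L(6, -3)/(-2))*(-14) = -14 + (0/1 - ½*(-3)/(-2))*(-14) = -14 + (0*1 + (3/2)*(-½))*(-14) = -14 + (0 - ¾)*(-14) = -14 - ¾*(-14) = -14 + 21/2 = -7/2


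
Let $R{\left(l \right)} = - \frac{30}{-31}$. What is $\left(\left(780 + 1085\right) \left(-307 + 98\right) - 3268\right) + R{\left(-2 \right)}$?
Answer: $- \frac{12184613}{31} \approx -3.9305 \cdot 10^{5}$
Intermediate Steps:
$R{\left(l \right)} = \frac{30}{31}$ ($R{\left(l \right)} = \left(-30\right) \left(- \frac{1}{31}\right) = \frac{30}{31}$)
$\left(\left(780 + 1085\right) \left(-307 + 98\right) - 3268\right) + R{\left(-2 \right)} = \left(\left(780 + 1085\right) \left(-307 + 98\right) - 3268\right) + \frac{30}{31} = \left(1865 \left(-209\right) - 3268\right) + \frac{30}{31} = \left(-389785 - 3268\right) + \frac{30}{31} = -393053 + \frac{30}{31} = - \frac{12184613}{31}$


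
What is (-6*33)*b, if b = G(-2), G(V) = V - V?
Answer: 0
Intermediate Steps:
G(V) = 0
b = 0
(-6*33)*b = -6*33*0 = -198*0 = 0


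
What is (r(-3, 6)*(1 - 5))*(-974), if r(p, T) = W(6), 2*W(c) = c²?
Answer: 70128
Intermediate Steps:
W(c) = c²/2
r(p, T) = 18 (r(p, T) = (½)*6² = (½)*36 = 18)
(r(-3, 6)*(1 - 5))*(-974) = (18*(1 - 5))*(-974) = (18*(-4))*(-974) = -72*(-974) = 70128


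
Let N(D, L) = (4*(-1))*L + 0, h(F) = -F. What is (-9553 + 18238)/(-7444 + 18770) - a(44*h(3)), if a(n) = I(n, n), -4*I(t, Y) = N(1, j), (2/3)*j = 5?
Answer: -38130/5663 ≈ -6.7332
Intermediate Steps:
j = 15/2 (j = (3/2)*5 = 15/2 ≈ 7.5000)
N(D, L) = -4*L (N(D, L) = -4*L + 0 = -4*L)
I(t, Y) = 15/2 (I(t, Y) = -(-1)*15/2 = -¼*(-30) = 15/2)
a(n) = 15/2
(-9553 + 18238)/(-7444 + 18770) - a(44*h(3)) = (-9553 + 18238)/(-7444 + 18770) - 1*15/2 = 8685/11326 - 15/2 = -38130/5663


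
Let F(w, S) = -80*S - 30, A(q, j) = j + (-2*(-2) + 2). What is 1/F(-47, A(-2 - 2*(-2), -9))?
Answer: 1/210 ≈ 0.0047619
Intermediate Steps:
A(q, j) = 6 + j (A(q, j) = j + (4 + 2) = j + 6 = 6 + j)
F(w, S) = -30 - 80*S
1/F(-47, A(-2 - 2*(-2), -9)) = 1/(-30 - 80*(6 - 9)) = 1/(-30 - 80*(-3)) = 1/(-30 + 240) = 1/210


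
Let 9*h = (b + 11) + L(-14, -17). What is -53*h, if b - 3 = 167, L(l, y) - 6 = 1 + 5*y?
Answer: -5459/9 ≈ -606.56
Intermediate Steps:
L(l, y) = 7 + 5*y (L(l, y) = 6 + (1 + 5*y) = 7 + 5*y)
b = 170 (b = 3 + 167 = 170)
h = 103/9 (h = ((170 + 11) + (7 + 5*(-17)))/9 = (181 + (7 - 85))/9 = (181 - 78)/9 = (⅑)*103 = 103/9 ≈ 11.444)
-53*h = -53*103/9 = -5459/9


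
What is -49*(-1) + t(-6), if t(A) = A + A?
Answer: 37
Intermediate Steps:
t(A) = 2*A
-49*(-1) + t(-6) = -49*(-1) + 2*(-6) = 49 - 12 = 37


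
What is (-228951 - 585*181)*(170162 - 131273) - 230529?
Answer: -13021667733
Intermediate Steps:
(-228951 - 585*181)*(170162 - 131273) - 230529 = (-228951 - 105885)*38889 - 230529 = -334836*38889 - 230529 = -13021437204 - 230529 = -13021667733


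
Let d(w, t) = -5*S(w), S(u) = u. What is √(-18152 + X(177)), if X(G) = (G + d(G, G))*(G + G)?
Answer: 4*I*√16799 ≈ 518.44*I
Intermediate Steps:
d(w, t) = -5*w
X(G) = -8*G² (X(G) = (G - 5*G)*(G + G) = (-4*G)*(2*G) = -8*G²)
√(-18152 + X(177)) = √(-18152 - 8*177²) = √(-18152 - 8*31329) = √(-18152 - 250632) = √(-268784) = 4*I*√16799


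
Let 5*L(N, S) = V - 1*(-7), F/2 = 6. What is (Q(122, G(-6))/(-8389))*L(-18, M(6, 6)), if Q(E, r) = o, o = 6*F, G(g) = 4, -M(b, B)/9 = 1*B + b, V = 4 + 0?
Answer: -792/41945 ≈ -0.018882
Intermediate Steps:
F = 12 (F = 2*6 = 12)
V = 4
M(b, B) = -9*B - 9*b (M(b, B) = -9*(1*B + b) = -9*(B + b) = -9*B - 9*b)
o = 72 (o = 6*12 = 72)
Q(E, r) = 72
L(N, S) = 11/5 (L(N, S) = (4 - 1*(-7))/5 = (4 + 7)/5 = (1/5)*11 = 11/5)
(Q(122, G(-6))/(-8389))*L(-18, M(6, 6)) = (72/(-8389))*(11/5) = (72*(-1/8389))*(11/5) = -72/8389*11/5 = -792/41945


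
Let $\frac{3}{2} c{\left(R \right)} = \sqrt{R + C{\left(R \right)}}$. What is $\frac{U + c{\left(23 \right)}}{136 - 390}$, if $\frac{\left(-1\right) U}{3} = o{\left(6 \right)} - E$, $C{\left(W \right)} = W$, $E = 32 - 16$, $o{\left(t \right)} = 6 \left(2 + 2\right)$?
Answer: $\frac{12}{127} - \frac{\sqrt{46}}{381} \approx 0.076687$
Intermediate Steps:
$o{\left(t \right)} = 24$ ($o{\left(t \right)} = 6 \cdot 4 = 24$)
$E = 16$ ($E = 32 - 16 = 16$)
$U = -24$ ($U = - 3 \left(24 - 16\right) = \left(-3\right) 8 = -24$)
$c{\left(R \right)} = \frac{2 \sqrt{2} \sqrt{R}}{3}$ ($c{\left(R \right)} = \frac{2 \sqrt{R + R}}{3} = \frac{2 \sqrt{2 R}}{3} = \frac{2 \sqrt{2} \sqrt{R}}{3}$)
$\frac{U + c{\left(23 \right)}}{136 - 390} = \frac{-24 + \frac{2 \sqrt{2} \sqrt{23}}{3}}{136 - 390} = \frac{-24 + \frac{2 \sqrt{46}}{3}}{-254} = \left(-24 + \frac{2 \sqrt{46}}{3}\right) \left(- \frac{1}{254}\right) = \frac{12}{127} - \frac{\sqrt{46}}{381}$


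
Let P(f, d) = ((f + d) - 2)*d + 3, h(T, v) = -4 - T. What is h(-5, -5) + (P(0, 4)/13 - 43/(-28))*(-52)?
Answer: -860/7 ≈ -122.86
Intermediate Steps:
P(f, d) = 3 + d*(-2 + d + f) (P(f, d) = ((d + f) - 2)*d + 3 = (-2 + d + f)*d + 3 = d*(-2 + d + f) + 3 = 3 + d*(-2 + d + f))
h(-5, -5) + (P(0, 4)/13 - 43/(-28))*(-52) = (-4 - 1*(-5)) + ((3 + 4² - 2*4 + 4*0)/13 - 43/(-28))*(-52) = (-4 + 5) + ((3 + 16 - 8 + 0)*(1/13) - 43*(-1/28))*(-52) = 1 + (11*(1/13) + 43/28)*(-52) = 1 + (11/13 + 43/28)*(-52) = 1 + (867/364)*(-52) = 1 - 867/7 = -860/7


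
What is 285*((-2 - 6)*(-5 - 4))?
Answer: 20520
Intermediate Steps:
285*((-2 - 6)*(-5 - 4)) = 285*(-8*(-9)) = 285*72 = 20520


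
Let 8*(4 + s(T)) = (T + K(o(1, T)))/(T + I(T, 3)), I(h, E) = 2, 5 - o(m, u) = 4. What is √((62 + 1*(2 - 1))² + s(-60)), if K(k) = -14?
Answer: 9*√658706/116 ≈ 62.969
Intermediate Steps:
o(m, u) = 1 (o(m, u) = 5 - 1*4 = 5 - 4 = 1)
s(T) = -4 + (-14 + T)/(8*(2 + T)) (s(T) = -4 + ((T - 14)/(T + 2))/8 = -4 + ((-14 + T)/(2 + T))/8 = -4 + (-14 + T)/(8*(2 + T)))
√((62 + 1*(2 - 1))² + s(-60)) = √((62 + 1*(2 - 1))² + (-78 - 31*(-60))/(8*(2 - 60))) = √((62 + 1*1)² + (⅛)*(-78 + 1860)/(-58)) = √((62 + 1)² + (⅛)*(-1/58)*1782) = √(63² - 891/232) = √(3969 - 891/232) = √(919917/232) = 9*√658706/116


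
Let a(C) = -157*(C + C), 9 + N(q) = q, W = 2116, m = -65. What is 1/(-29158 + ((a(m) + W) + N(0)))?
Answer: -1/6641 ≈ -0.00015058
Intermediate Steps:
N(q) = -9 + q
a(C) = -314*C
1/(-29158 + ((a(m) + W) + N(0))) = 1/(-29158 + ((-314*(-65) + 2116) + (-9 + 0))) = 1/(-29158 + ((20410 + 2116) - 9)) = 1/(-29158 + (22526 - 9)) = 1/(-29158 + 22517) = 1/(-6641) = -1/6641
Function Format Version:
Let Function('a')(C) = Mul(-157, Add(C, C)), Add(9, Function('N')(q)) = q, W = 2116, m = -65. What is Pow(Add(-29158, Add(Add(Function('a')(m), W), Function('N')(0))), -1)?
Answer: Rational(-1, 6641) ≈ -0.00015058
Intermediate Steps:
Function('N')(q) = Add(-9, q)
Function('a')(C) = Mul(-314, C) (Function('a')(C) = Mul(-157, Mul(2, C)) = Mul(-314, C))
Pow(Add(-29158, Add(Add(Function('a')(m), W), Function('N')(0))), -1) = Pow(Add(-29158, Add(Add(Mul(-314, -65), 2116), Add(-9, 0))), -1) = Pow(Add(-29158, Add(Add(20410, 2116), -9)), -1) = Pow(Add(-29158, Add(22526, -9)), -1) = Pow(Add(-29158, 22517), -1) = Pow(-6641, -1) = Rational(-1, 6641)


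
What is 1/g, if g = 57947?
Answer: 1/57947 ≈ 1.7257e-5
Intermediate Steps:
1/g = 1/57947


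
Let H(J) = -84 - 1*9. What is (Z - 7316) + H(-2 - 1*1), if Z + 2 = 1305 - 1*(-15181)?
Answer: 9075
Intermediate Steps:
H(J) = -93 (H(J) = -84 - 9 = -93)
Z = 16484 (Z = -2 + (1305 - 1*(-15181)) = -2 + (1305 + 15181) = -2 + 16486 = 16484)
(Z - 7316) + H(-2 - 1*1) = (16484 - 7316) - 93 = 9168 - 93 = 9075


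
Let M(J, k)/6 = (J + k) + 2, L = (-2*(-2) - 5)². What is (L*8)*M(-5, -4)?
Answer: -336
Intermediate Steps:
L = 1 (L = (4 - 5)² = (-1)² = 1)
M(J, k) = 12 + 6*J + 6*k (M(J, k) = 6*((J + k) + 2) = 6*(2 + J + k) = 12 + 6*J + 6*k)
(L*8)*M(-5, -4) = (1*8)*(12 + 6*(-5) + 6*(-4)) = 8*(12 - 30 - 24) = 8*(-42) = -336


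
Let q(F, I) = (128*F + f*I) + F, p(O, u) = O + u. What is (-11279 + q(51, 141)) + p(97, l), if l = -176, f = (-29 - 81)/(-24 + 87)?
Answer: -105529/21 ≈ -5025.2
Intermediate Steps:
f = -110/63 ≈ -1.7460
q(F, I) = 129*F - 110*I/63 (q(F, I) = (128*F - 110*I/63) + F = 129*F - 110*I/63)
(-11279 + q(51, 141)) + p(97, l) = (-11279 + (129*51 - 110/63*141)) + (97 - 176) = (-11279 + (6579 - 5170/21)) - 79 = (-11279 + 132989/21) - 79 = -103870/21 - 79 = -105529/21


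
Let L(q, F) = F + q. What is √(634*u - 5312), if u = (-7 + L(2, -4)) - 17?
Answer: 2*I*√5449 ≈ 147.63*I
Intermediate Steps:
u = -26 (u = (-7 + (-4 + 2)) - 17 = (-7 - 2) - 17 = -9 - 17 = -26)
√(634*u - 5312) = √(634*(-26) - 5312) = √(-16484 - 5312) = √(-21796) = 2*I*√5449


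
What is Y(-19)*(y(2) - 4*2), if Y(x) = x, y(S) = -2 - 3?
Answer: 247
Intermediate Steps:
y(S) = -5
Y(-19)*(y(2) - 4*2) = -19*(-5 - 4*2) = -19*(-5 - 8) = -19*(-13) = 247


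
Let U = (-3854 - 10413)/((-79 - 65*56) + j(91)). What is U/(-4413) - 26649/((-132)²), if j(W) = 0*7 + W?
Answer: -11858577179/7749016176 ≈ -1.5303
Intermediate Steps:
j(W) = W (j(W) = 0 + W = W)
U = 14267/3628 (U = (-3854 - 10413)/((-79 - 65*56) + 91) = -14267/((-79 - 3640) + 91) = -14267/(-3719 + 91) = -14267/(-3628) = -14267*(-1/3628) = 14267/3628 ≈ 3.9325)
U/(-4413) - 26649/((-132)²) = (14267/3628)/(-4413) - 26649/((-132)²) = (14267/3628)*(-1/4413) - 26649/17424 = -14267/16010364 - 26649*1/17424 = -14267/16010364 - 2961/1936 = -11858577179/7749016176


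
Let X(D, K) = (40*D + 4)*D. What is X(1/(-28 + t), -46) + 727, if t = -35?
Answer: 2885251/3969 ≈ 726.95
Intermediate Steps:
X(D, K) = D*(4 + 40*D) (X(D, K) = (4 + 40*D)*D = D*(4 + 40*D))
X(1/(-28 + t), -46) + 727 = 4*(1 + 10/(-28 - 35))/(-28 - 35) + 727 = 4*(1 + 10/(-63))/(-63) + 727 = 4*(-1/63)*(1 + 10*(-1/63)) + 727 = 4*(-1/63)*(1 - 10/63) + 727 = 4*(-1/63)*(53/63) + 727 = -212/3969 + 727 = 2885251/3969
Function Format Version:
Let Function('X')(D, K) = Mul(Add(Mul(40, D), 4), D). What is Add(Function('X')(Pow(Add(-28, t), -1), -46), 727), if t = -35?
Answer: Rational(2885251, 3969) ≈ 726.95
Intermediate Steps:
Function('X')(D, K) = Mul(D, Add(4, Mul(40, D))) (Function('X')(D, K) = Mul(Add(4, Mul(40, D)), D) = Mul(D, Add(4, Mul(40, D))))
Add(Function('X')(Pow(Add(-28, t), -1), -46), 727) = Add(Mul(4, Pow(Add(-28, -35), -1), Add(1, Mul(10, Pow(Add(-28, -35), -1)))), 727) = Add(Mul(4, Pow(-63, -1), Add(1, Mul(10, Pow(-63, -1)))), 727) = Add(Mul(4, Rational(-1, 63), Add(1, Mul(10, Rational(-1, 63)))), 727) = Add(Mul(4, Rational(-1, 63), Add(1, Rational(-10, 63))), 727) = Add(Mul(4, Rational(-1, 63), Rational(53, 63)), 727) = Add(Rational(-212, 3969), 727) = Rational(2885251, 3969)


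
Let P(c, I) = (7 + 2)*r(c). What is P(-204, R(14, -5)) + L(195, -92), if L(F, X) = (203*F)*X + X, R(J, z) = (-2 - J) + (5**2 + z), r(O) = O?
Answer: -3643748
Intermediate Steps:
R(J, z) = 23 + z - J (R(J, z) = (-2 - J) + (25 + z) = 23 + z - J)
L(F, X) = X + 203*F*X (L(F, X) = 203*F*X + X = X + 203*F*X)
P(c, I) = 9*c (P(c, I) = (7 + 2)*c = 9*c)
P(-204, R(14, -5)) + L(195, -92) = 9*(-204) - 92*(1 + 203*195) = -1836 - 92*(1 + 39585) = -1836 - 92*39586 = -1836 - 3641912 = -3643748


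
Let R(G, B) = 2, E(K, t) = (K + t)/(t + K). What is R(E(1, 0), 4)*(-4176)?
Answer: -8352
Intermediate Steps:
E(K, t) = 1 (E(K, t) = (K + t)/(K + t) = 1)
R(E(1, 0), 4)*(-4176) = 2*(-4176) = -8352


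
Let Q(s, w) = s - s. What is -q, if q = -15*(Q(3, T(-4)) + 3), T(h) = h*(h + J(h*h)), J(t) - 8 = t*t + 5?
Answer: 45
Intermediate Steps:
J(t) = 13 + t**2 (J(t) = 8 + (t*t + 5) = 8 + (t**2 + 5) = 8 + (5 + t**2) = 13 + t**2)
T(h) = h*(13 + h + h**4) (T(h) = h*(h + (13 + (h*h)**2)) = h*(h + (13 + (h**2)**2)) = h*(h + (13 + h**4)) = h*(13 + h + h**4))
Q(s, w) = 0
q = -45 (q = -15*(0 + 3) = -15*3 = -45)
-q = -1*(-45) = 45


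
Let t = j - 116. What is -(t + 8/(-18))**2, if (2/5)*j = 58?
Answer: -66049/81 ≈ -815.42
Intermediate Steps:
j = 145 (j = (5/2)*58 = 145)
t = 29 (t = 145 - 116 = 29)
-(t + 8/(-18))**2 = -(29 + 8/(-18))**2 = -(29 - 1/18*8)**2 = -(29 - 4/9)**2 = -(257/9)**2 = -1*66049/81 = -66049/81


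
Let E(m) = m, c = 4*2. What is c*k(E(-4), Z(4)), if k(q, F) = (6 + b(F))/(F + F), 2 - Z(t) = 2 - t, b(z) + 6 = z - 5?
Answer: -1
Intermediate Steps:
b(z) = -11 + z (b(z) = -6 + (z - 5) = -6 + (-5 + z) = -11 + z)
c = 8
Z(t) = t (Z(t) = 2 - (2 - t) = 2 + (-2 + t) = t)
k(q, F) = (-5 + F)/(2*F) (k(q, F) = (6 + (-11 + F))/(F + F) = (-5 + F)/((2*F)) = (-5 + F)*(1/(2*F)) = (-5 + F)/(2*F))
c*k(E(-4), Z(4)) = 8*((1/2)*(-5 + 4)/4) = 8*((1/2)*(1/4)*(-1)) = 8*(-1/8) = -1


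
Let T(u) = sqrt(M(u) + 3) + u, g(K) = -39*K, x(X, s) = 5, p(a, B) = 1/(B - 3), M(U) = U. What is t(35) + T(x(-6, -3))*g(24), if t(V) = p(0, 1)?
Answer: -9361/2 - 1872*sqrt(2) ≈ -7327.9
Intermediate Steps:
p(a, B) = 1/(-3 + B)
t(V) = -1/2 (t(V) = 1/(-3 + 1) = 1/(-2) = -1/2)
T(u) = u + sqrt(3 + u) (T(u) = sqrt(u + 3) + u = sqrt(3 + u) + u = u + sqrt(3 + u))
t(35) + T(x(-6, -3))*g(24) = -1/2 + (5 + sqrt(3 + 5))*(-39*24) = -1/2 + (5 + sqrt(8))*(-936) = -1/2 + (5 + 2*sqrt(2))*(-936) = -1/2 + (-4680 - 1872*sqrt(2)) = -9361/2 - 1872*sqrt(2)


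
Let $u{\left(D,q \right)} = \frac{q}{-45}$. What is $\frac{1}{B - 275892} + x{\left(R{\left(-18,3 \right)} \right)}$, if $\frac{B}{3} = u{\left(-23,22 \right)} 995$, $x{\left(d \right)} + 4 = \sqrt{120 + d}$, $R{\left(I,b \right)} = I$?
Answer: $- \frac{3328219}{832054} + \sqrt{102} \approx 6.0995$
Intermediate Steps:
$x{\left(d \right)} = -4 + \sqrt{120 + d}$
$u{\left(D,q \right)} = - \frac{q}{45}$ ($u{\left(D,q \right)} = q \left(- \frac{1}{45}\right) = - \frac{q}{45}$)
$B = - \frac{4378}{3}$ ($B = 3 \left(- \frac{1}{45}\right) 22 \cdot 995 = 3 \left(\left(- \frac{22}{45}\right) 995\right) = 3 \left(- \frac{4378}{9}\right) = - \frac{4378}{3} \approx -1459.3$)
$\frac{1}{B - 275892} + x{\left(R{\left(-18,3 \right)} \right)} = \frac{1}{- \frac{4378}{3} - 275892} - \left(4 - \sqrt{120 - 18}\right) = \frac{1}{- \frac{832054}{3}} - \left(4 - \sqrt{102}\right) = - \frac{3}{832054} - \left(4 - \sqrt{102}\right) = - \frac{3328219}{832054} + \sqrt{102}$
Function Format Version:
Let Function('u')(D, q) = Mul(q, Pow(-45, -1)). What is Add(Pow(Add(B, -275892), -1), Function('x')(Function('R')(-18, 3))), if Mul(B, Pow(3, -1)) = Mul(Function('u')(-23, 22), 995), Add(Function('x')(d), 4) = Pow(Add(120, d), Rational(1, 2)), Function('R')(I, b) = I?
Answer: Add(Rational(-3328219, 832054), Pow(102, Rational(1, 2))) ≈ 6.0995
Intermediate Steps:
Function('x')(d) = Add(-4, Pow(Add(120, d), Rational(1, 2)))
Function('u')(D, q) = Mul(Rational(-1, 45), q) (Function('u')(D, q) = Mul(q, Rational(-1, 45)) = Mul(Rational(-1, 45), q))
B = Rational(-4378, 3) (B = Mul(3, Mul(Mul(Rational(-1, 45), 22), 995)) = Mul(3, Mul(Rational(-22, 45), 995)) = Mul(3, Rational(-4378, 9)) = Rational(-4378, 3) ≈ -1459.3)
Add(Pow(Add(B, -275892), -1), Function('x')(Function('R')(-18, 3))) = Add(Pow(Add(Rational(-4378, 3), -275892), -1), Add(-4, Pow(Add(120, -18), Rational(1, 2)))) = Add(Pow(Rational(-832054, 3), -1), Add(-4, Pow(102, Rational(1, 2)))) = Add(Rational(-3, 832054), Add(-4, Pow(102, Rational(1, 2)))) = Add(Rational(-3328219, 832054), Pow(102, Rational(1, 2)))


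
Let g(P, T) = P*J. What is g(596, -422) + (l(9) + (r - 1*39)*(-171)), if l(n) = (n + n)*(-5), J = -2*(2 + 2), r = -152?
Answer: 27803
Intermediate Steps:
J = -8 (J = -2*4 = -8)
g(P, T) = -8*P (g(P, T) = P*(-8) = -8*P)
l(n) = -10*n (l(n) = (2*n)*(-5) = -10*n)
g(596, -422) + (l(9) + (r - 1*39)*(-171)) = -8*596 + (-10*9 + (-152 - 1*39)*(-171)) = -4768 + (-90 + (-152 - 39)*(-171)) = -4768 + (-90 - 191*(-171)) = -4768 + (-90 + 32661) = -4768 + 32571 = 27803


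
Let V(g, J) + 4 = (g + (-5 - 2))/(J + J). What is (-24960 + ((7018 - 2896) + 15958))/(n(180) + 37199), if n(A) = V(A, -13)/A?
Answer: -22838400/174091043 ≈ -0.13119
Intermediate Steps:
V(g, J) = -4 + (-7 + g)/(2*J) (V(g, J) = -4 + (g + (-5 - 2))/(J + J) = -4 + (g - 7)/((2*J)) = -4 + (-7 + g)*(1/(2*J)) = -4 + (-7 + g)/(2*J))
n(A) = (-97/26 - A/26)/A (n(A) = ((1/2)*(-7 + A - 8*(-13))/(-13))/A = ((1/2)*(-1/13)*(-7 + A + 104))/A = ((1/2)*(-1/13)*(97 + A))/A = (-97/26 - A/26)/A)
(-24960 + ((7018 - 2896) + 15958))/(n(180) + 37199) = (-24960 + ((7018 - 2896) + 15958))/((1/26)*(-97 - 1*180)/180 + 37199) = (-24960 + (4122 + 15958))/((1/26)*(1/180)*(-97 - 180) + 37199) = (-24960 + 20080)/((1/26)*(1/180)*(-277) + 37199) = -4880/(-277/4680 + 37199) = -4880/174091043/4680 = -4880*4680/174091043 = -22838400/174091043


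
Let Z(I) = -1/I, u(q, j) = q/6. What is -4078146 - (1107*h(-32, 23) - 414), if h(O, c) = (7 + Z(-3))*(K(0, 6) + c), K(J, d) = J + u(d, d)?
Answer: -4272564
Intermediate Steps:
u(q, j) = q/6 (u(q, j) = q*(⅙) = q/6)
K(J, d) = J + d/6
h(O, c) = 22/3 + 22*c/3 (h(O, c) = (7 - 1/(-3))*((0 + (⅙)*6) + c) = (7 - 1*(-⅓))*((0 + 1) + c) = (7 + ⅓)*(1 + c) = 22*(1 + c)/3 = 22/3 + 22*c/3)
-4078146 - (1107*h(-32, 23) - 414) = -4078146 - (1107*(22/3 + (22/3)*23) - 414) = -4078146 - (1107*(22/3 + 506/3) - 414) = -4078146 - (1107*176 - 414) = -4078146 - (194832 - 414) = -4078146 - 1*194418 = -4078146 - 194418 = -4272564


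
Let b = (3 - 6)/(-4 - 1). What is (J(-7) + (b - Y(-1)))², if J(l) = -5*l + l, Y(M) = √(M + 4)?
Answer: 20524/25 - 286*√3/5 ≈ 721.89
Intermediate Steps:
Y(M) = √(4 + M)
J(l) = -4*l
b = ⅗ (b = -3/(-5) = -3*(-⅕) = ⅗ ≈ 0.60000)
(J(-7) + (b - Y(-1)))² = (-4*(-7) + (⅗ - √(4 - 1)))² = (28 + (⅗ - √3))² = (143/5 - √3)²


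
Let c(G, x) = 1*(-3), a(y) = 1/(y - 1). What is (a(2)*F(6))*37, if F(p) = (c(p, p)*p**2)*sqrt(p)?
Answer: -3996*sqrt(6) ≈ -9788.2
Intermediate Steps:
a(y) = 1/(-1 + y)
c(G, x) = -3
F(p) = -3*p**(5/2) (F(p) = (-3*p**2)*sqrt(p) = -3*p**(5/2))
(a(2)*F(6))*37 = ((-108*sqrt(6))/(-1 + 2))*37 = ((-108*sqrt(6))/1)*37 = (1*(-108*sqrt(6)))*37 = -108*sqrt(6)*37 = -3996*sqrt(6)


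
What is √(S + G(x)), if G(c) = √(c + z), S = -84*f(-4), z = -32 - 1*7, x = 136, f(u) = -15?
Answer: √(1260 + √97) ≈ 35.635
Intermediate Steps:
z = -39 (z = -32 - 7 = -39)
S = 1260 (S = -84*(-15) = 1260)
G(c) = √(-39 + c) (G(c) = √(c - 39) = √(-39 + c))
√(S + G(x)) = √(1260 + √(-39 + 136)) = √(1260 + √97)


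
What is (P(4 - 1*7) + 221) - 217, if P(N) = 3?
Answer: 7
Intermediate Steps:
(P(4 - 1*7) + 221) - 217 = (3 + 221) - 217 = 224 - 217 = 7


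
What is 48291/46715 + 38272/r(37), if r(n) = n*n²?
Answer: 4233960503/2366254895 ≈ 1.7893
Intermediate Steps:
r(n) = n³
48291/46715 + 38272/r(37) = 48291/46715 + 38272/(37³) = 48291*(1/46715) + 38272/50653 = 48291/46715 + 38272*(1/50653) = 48291/46715 + 38272/50653 = 4233960503/2366254895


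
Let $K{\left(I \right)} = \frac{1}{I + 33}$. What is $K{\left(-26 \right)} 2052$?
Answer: $\frac{2052}{7} \approx 293.14$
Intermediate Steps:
$K{\left(I \right)} = \frac{1}{33 + I}$
$K{\left(-26 \right)} 2052 = \frac{1}{33 - 26} \cdot 2052 = \frac{1}{7} \cdot 2052 = \frac{2052}{7}$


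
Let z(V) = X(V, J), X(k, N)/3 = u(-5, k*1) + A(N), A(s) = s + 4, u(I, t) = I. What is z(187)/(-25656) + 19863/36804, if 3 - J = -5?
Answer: 14134229/26228984 ≈ 0.53888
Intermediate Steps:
A(s) = 4 + s
J = 8 (J = 3 - 1*(-5) = 3 + 5 = 8)
X(k, N) = -3 + 3*N (X(k, N) = 3*(-5 + (4 + N)) = 3*(-1 + N) = -3 + 3*N)
z(V) = 21 (z(V) = -3 + 3*8 = -3 + 24 = 21)
z(187)/(-25656) + 19863/36804 = 21/(-25656) + 19863/36804 = 21*(-1/25656) + 19863*(1/36804) = -7/8552 + 6621/12268 = 14134229/26228984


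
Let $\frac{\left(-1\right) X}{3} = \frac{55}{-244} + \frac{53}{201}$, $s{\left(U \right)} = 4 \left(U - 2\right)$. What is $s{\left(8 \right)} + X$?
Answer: $\frac{390475}{16348} \approx 23.885$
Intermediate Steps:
$s{\left(U \right)} = -8 + 4 U$ ($s{\left(U \right)} = 4 \left(-2 + U\right) = -8 + 4 U$)
$X = - \frac{1877}{16348}$ ($X = - 3 \left(\frac{55}{-244} + \frac{53}{201}\right) = - 3 \left(55 \left(- \frac{1}{244}\right) + 53 \cdot \frac{1}{201}\right) = - 3 \left(- \frac{55}{244} + \frac{53}{201}\right) = \left(-3\right) \frac{1877}{49044} = - \frac{1877}{16348} \approx -0.11482$)
$s{\left(8 \right)} + X = \left(-8 + 4 \cdot 8\right) - \frac{1877}{16348} = \left(-8 + 32\right) - \frac{1877}{16348} = 24 - \frac{1877}{16348} = \frac{390475}{16348}$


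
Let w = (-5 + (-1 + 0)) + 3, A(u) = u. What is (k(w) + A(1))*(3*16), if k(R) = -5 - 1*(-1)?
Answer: -144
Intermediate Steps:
w = -3 (w = (-5 - 1) + 3 = -6 + 3 = -3)
k(R) = -4 (k(R) = -5 + 1 = -4)
(k(w) + A(1))*(3*16) = (-4 + 1)*(3*16) = -3*48 = -144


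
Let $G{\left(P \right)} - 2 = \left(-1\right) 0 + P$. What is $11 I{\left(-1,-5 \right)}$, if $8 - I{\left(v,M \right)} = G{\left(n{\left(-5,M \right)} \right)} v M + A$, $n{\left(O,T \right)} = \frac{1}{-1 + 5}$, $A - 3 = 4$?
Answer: $- \frac{451}{4} \approx -112.75$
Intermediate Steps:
$A = 7$ ($A = 3 + 4 = 7$)
$n{\left(O,T \right)} = \frac{1}{4}$
$G{\left(P \right)} = 2 + P$ ($G{\left(P \right)} = 2 + \left(\left(-1\right) 0 + P\right) = 2 + \left(0 + P\right) = 2 + P$)
$I{\left(v,M \right)} = 1 - \frac{9 M v}{4}$ ($I{\left(v,M \right)} = 8 - \left(\left(2 + \frac{1}{4}\right) v M + 7\right) = 8 - \left(\frac{9 v}{4} M + 7\right) = 8 - \left(\frac{9 M v}{4} + 7\right) = 8 - \left(7 + \frac{9 M v}{4}\right) = 1 - \frac{9 M v}{4}$)
$11 I{\left(-1,-5 \right)} = 11 \left(1 - \left(- \frac{45}{4}\right) \left(-1\right)\right) = 11 \left(1 - \frac{45}{4}\right) = 11 \left(- \frac{41}{4}\right) = - \frac{451}{4}$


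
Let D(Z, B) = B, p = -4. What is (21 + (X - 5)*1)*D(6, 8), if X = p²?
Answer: 256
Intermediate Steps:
X = 16 (X = (-4)² = 16)
(21 + (X - 5)*1)*D(6, 8) = (21 + (16 - 5)*1)*8 = (21 + 11*1)*8 = (21 + 11)*8 = 32*8 = 256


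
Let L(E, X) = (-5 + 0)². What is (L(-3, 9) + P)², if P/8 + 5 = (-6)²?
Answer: 74529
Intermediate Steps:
L(E, X) = 25 (L(E, X) = (-5)² = 25)
P = 248 (P = -40 + 8*(-6)² = -40 + 8*36 = -40 + 288 = 248)
(L(-3, 9) + P)² = (25 + 248)² = 273² = 74529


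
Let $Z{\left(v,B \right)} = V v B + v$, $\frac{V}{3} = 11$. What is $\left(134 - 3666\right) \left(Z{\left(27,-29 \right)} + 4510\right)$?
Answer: $75238664$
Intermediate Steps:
$V = 33$ ($V = 3 \cdot 11 = 33$)
$Z{\left(v,B \right)} = v + 33 B v$ ($Z{\left(v,B \right)} = 33 v B + v = 33 B v + v = v + 33 B v$)
$\left(134 - 3666\right) \left(Z{\left(27,-29 \right)} + 4510\right) = \left(134 - 3666\right) \left(27 \left(1 + 33 \left(-29\right)\right) + 4510\right) = - 3532 \left(27 \left(1 - 957\right) + 4510\right) = - 3532 \left(27 \left(-956\right) + 4510\right) = - 3532 \left(-25812 + 4510\right) = \left(-3532\right) \left(-21302\right) = 75238664$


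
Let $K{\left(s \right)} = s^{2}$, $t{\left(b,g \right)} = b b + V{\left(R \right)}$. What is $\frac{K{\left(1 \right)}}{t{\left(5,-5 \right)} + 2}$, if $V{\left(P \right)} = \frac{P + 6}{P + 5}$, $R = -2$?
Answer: $\frac{3}{85} \approx 0.035294$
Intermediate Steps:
$V{\left(P \right)} = \frac{6 + P}{5 + P}$
$t{\left(b,g \right)} = \frac{4}{3} + b^{2}$ ($t{\left(b,g \right)} = b b + \frac{6 - 2}{5 - 2} = b^{2} + \frac{1}{3} \cdot 4 = b^{2} + \frac{4}{3} = \frac{4}{3} + b^{2}$)
$\frac{K{\left(1 \right)}}{t{\left(5,-5 \right)} + 2} = \frac{1^{2}}{\left(\frac{4}{3} + 5^{2}\right) + 2} = 1 \frac{1}{\left(\frac{4}{3} + 25\right) + 2} = 1 \frac{1}{\frac{79}{3} + 2} = 1 \frac{1}{\frac{85}{3}} = 1 \cdot \frac{3}{85} = \frac{3}{85}$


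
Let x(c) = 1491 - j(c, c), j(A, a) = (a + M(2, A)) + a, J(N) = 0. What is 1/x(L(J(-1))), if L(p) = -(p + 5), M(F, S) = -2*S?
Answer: 1/1491 ≈ 0.00067069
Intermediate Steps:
j(A, a) = -2*A + 2*a (j(A, a) = (a - 2*A) + a = -2*A + 2*a)
L(p) = -5 - p (L(p) = -(5 + p) = -5 - p)
x(c) = 1491 (x(c) = 1491 - (-2*c + 2*c) = 1491 - 1*0 = 1491 + 0 = 1491)
1/x(L(J(-1))) = 1/1491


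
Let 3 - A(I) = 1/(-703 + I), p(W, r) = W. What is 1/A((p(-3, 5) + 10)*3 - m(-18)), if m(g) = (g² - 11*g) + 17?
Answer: 1221/3664 ≈ 0.33324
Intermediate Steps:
m(g) = 17 + g² - 11*g
A(I) = 3 - 1/(-703 + I)
1/A((p(-3, 5) + 10)*3 - m(-18)) = 1/((-2110 + 3*((-3 + 10)*3 - (17 + (-18)² - 11*(-18))))/(-703 + ((-3 + 10)*3 - (17 + (-18)² - 11*(-18))))) = 1/((-2110 + 3*(7*3 - (17 + 324 + 198)))/(-703 + (7*3 - (17 + 324 + 198)))) = 1/((-2110 + 3*(21 - 1*539))/(-703 + (21 - 1*539))) = 1/((-2110 + 3*(21 - 539))/(-703 + (21 - 539))) = 1/((-2110 + 3*(-518))/(-703 - 518)) = 1/((-2110 - 1554)/(-1221)) = 1/(-1/1221*(-3664)) = 1/(3664/1221) = 1221/3664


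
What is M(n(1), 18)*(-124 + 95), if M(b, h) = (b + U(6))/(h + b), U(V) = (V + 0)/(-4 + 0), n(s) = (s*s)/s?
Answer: 29/38 ≈ 0.76316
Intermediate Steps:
n(s) = s (n(s) = s²/s = s)
U(V) = -V/4 (U(V) = V/(-4) = V*(-¼) = -V/4)
M(b, h) = (-3/2 + b)/(b + h) (M(b, h) = (b - ¼*6)/(h + b) = (b - 3/2)/(b + h) = (-3/2 + b)/(b + h))
M(n(1), 18)*(-124 + 95) = ((-3/2 + 1)/(1 + 18))*(-124 + 95) = (-½/19)*(-29) = ((1/19)*(-½))*(-29) = -1/38*(-29) = 29/38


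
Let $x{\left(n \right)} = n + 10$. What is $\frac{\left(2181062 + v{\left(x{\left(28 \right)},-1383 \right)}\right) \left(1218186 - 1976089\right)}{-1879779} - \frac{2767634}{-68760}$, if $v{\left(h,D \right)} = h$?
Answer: $\frac{18944960283663481}{21542267340} \approx 8.7943 \cdot 10^{5}$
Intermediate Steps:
$x{\left(n \right)} = 10 + n$
$\frac{\left(2181062 + v{\left(x{\left(28 \right)},-1383 \right)}\right) \left(1218186 - 1976089\right)}{-1879779} - \frac{2767634}{-68760} = \frac{\left(2181062 + \left(10 + 28\right)\right) \left(1218186 - 1976089\right)}{-1879779} - \frac{2767634}{-68760} = \left(2181062 + 38\right) \left(-757903\right) \left(- \frac{1}{1879779}\right) - - \frac{1383817}{34380} = 2181100 \left(-757903\right) \left(- \frac{1}{1879779}\right) + \frac{1383817}{34380} = \left(-1653062233300\right) \left(- \frac{1}{1879779}\right) + \frac{1383817}{34380} = \frac{1653062233300}{1879779} + \frac{1383817}{34380} = \frac{18944960283663481}{21542267340}$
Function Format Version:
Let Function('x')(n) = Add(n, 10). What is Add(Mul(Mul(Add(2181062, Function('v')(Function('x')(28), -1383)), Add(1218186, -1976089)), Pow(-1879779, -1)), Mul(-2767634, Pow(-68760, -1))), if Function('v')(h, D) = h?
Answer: Rational(18944960283663481, 21542267340) ≈ 8.7943e+5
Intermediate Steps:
Function('x')(n) = Add(10, n)
Add(Mul(Mul(Add(2181062, Function('v')(Function('x')(28), -1383)), Add(1218186, -1976089)), Pow(-1879779, -1)), Mul(-2767634, Pow(-68760, -1))) = Add(Mul(Mul(Add(2181062, Add(10, 28)), Add(1218186, -1976089)), Pow(-1879779, -1)), Mul(-2767634, Pow(-68760, -1))) = Add(Mul(Mul(Add(2181062, 38), -757903), Rational(-1, 1879779)), Mul(-2767634, Rational(-1, 68760))) = Add(Mul(Mul(2181100, -757903), Rational(-1, 1879779)), Rational(1383817, 34380)) = Add(Mul(-1653062233300, Rational(-1, 1879779)), Rational(1383817, 34380)) = Add(Rational(1653062233300, 1879779), Rational(1383817, 34380)) = Rational(18944960283663481, 21542267340)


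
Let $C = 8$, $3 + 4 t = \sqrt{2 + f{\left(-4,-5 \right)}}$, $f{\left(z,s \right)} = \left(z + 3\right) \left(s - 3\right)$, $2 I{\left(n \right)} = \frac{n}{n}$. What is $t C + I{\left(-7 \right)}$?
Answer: $- \frac{11}{2} + 2 \sqrt{10} \approx 0.82456$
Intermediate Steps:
$I{\left(n \right)} = \frac{1}{2}$ ($I{\left(n \right)} = \frac{n \frac{1}{n}}{2} = \frac{1}{2} \cdot 1 = \frac{1}{2}$)
$f{\left(z,s \right)} = \left(-3 + s\right) \left(3 + z\right)$ ($f{\left(z,s \right)} = \left(3 + z\right) \left(-3 + s\right) = \left(-3 + s\right) \left(3 + z\right)$)
$t = - \frac{3}{4} + \frac{\sqrt{10}}{4}$ ($t = - \frac{3}{4} + \frac{\sqrt{2 - -8}}{4} = - \frac{3}{4} + \frac{\sqrt{2 + \left(-9 + 12 - 15 + 20\right)}}{4} = - \frac{3}{4} + \frac{\sqrt{2 + 8}}{4} = - \frac{3}{4} + \frac{\sqrt{10}}{4} \approx 0.040569$)
$t C + I{\left(-7 \right)} = \left(- \frac{3}{4} + \frac{\sqrt{10}}{4}\right) 8 + \frac{1}{2} = \left(-6 + 2 \sqrt{10}\right) + \frac{1}{2} = - \frac{11}{2} + 2 \sqrt{10}$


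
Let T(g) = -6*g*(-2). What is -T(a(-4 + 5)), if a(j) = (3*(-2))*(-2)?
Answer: -144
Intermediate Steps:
a(j) = 12 (a(j) = -6*(-2) = 12)
T(g) = 12*g (T(g) = -(-12)*g = 12*g)
-T(a(-4 + 5)) = -12*12 = -1*144 = -144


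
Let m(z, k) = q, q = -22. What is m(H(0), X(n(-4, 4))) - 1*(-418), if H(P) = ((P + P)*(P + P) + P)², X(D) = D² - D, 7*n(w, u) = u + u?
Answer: 396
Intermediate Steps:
n(w, u) = 2*u/7 (n(w, u) = (u + u)/7 = (2*u)/7 = 2*u/7)
H(P) = (P + 4*P²)² (H(P) = ((2*P)*(2*P) + P)² = (4*P² + P)² = (P + 4*P²)²)
m(z, k) = -22
m(H(0), X(n(-4, 4))) - 1*(-418) = -22 - 1*(-418) = -22 + 418 = 396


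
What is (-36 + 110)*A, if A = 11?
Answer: 814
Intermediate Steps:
(-36 + 110)*A = (-36 + 110)*11 = 74*11 = 814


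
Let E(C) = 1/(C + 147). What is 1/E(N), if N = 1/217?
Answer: 31900/217 ≈ 147.00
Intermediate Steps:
N = 1/217 ≈ 0.0046083
E(C) = 1/(147 + C)
1/E(N) = 1/(1/(147 + 1/217)) = 1/(1/(31900/217)) = 1/(217/31900) = 31900/217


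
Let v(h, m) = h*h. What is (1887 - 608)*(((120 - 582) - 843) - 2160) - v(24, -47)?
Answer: -4432311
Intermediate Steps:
v(h, m) = h²
(1887 - 608)*(((120 - 582) - 843) - 2160) - v(24, -47) = (1887 - 608)*(((120 - 582) - 843) - 2160) - 1*24² = 1279*((-462 - 843) - 2160) - 1*576 = 1279*(-1305 - 2160) - 576 = 1279*(-3465) - 576 = -4431735 - 576 = -4432311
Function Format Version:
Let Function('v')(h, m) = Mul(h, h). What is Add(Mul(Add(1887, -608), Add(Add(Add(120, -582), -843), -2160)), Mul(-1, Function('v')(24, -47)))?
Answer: -4432311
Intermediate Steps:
Function('v')(h, m) = Pow(h, 2)
Add(Mul(Add(1887, -608), Add(Add(Add(120, -582), -843), -2160)), Mul(-1, Function('v')(24, -47))) = Add(Mul(Add(1887, -608), Add(Add(Add(120, -582), -843), -2160)), Mul(-1, Pow(24, 2))) = Add(Mul(1279, Add(Add(-462, -843), -2160)), Mul(-1, 576)) = Add(Mul(1279, Add(-1305, -2160)), -576) = Add(Mul(1279, -3465), -576) = Add(-4431735, -576) = -4432311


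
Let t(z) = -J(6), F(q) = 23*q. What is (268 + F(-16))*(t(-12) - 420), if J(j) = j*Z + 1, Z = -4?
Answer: 39700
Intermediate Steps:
J(j) = 1 - 4*j (J(j) = j*(-4) + 1 = -4*j + 1 = 1 - 4*j)
t(z) = 23 (t(z) = -(1 - 4*6) = -(1 - 24) = -1*(-23) = 23)
(268 + F(-16))*(t(-12) - 420) = (268 + 23*(-16))*(23 - 420) = (268 - 368)*(-397) = -100*(-397) = 39700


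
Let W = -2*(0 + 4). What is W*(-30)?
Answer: 240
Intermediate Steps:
W = -8 (W = -2*4 = -8)
W*(-30) = -8*(-30) = 240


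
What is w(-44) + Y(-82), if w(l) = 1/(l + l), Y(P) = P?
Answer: -7217/88 ≈ -82.011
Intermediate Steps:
w(l) = 1/(2*l)
w(-44) + Y(-82) = (½)/(-44) - 82 = (½)*(-1/44) - 82 = -1/88 - 82 = -7217/88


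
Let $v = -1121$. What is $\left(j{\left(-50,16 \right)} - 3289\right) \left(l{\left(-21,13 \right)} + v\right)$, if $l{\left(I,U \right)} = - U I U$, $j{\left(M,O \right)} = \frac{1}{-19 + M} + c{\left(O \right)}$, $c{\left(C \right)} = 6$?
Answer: $- \frac{550009984}{69} \approx -7.9712 \cdot 10^{6}$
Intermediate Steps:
$j{\left(M,O \right)} = 6 + \frac{1}{-19 + M}$ ($j{\left(M,O \right)} = \frac{1}{-19 + M} + 6 = 6 + \frac{1}{-19 + M}$)
$l{\left(I,U \right)} = - I U^{2}$
$\left(j{\left(-50,16 \right)} - 3289\right) \left(l{\left(-21,13 \right)} + v\right) = \left(\frac{-113 + 6 \left(-50\right)}{-19 - 50} - 3289\right) \left(\left(-1\right) \left(-21\right) 13^{2} - 1121\right) = \left(\frac{-113 - 300}{-69} - 3289\right) \left(\left(-1\right) \left(-21\right) 169 - 1121\right) = \left(\left(- \frac{1}{69}\right) \left(-413\right) - 3289\right) \left(3549 - 1121\right) = \left(\frac{413}{69} - 3289\right) 2428 = \left(- \frac{226528}{69}\right) 2428 = - \frac{550009984}{69}$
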